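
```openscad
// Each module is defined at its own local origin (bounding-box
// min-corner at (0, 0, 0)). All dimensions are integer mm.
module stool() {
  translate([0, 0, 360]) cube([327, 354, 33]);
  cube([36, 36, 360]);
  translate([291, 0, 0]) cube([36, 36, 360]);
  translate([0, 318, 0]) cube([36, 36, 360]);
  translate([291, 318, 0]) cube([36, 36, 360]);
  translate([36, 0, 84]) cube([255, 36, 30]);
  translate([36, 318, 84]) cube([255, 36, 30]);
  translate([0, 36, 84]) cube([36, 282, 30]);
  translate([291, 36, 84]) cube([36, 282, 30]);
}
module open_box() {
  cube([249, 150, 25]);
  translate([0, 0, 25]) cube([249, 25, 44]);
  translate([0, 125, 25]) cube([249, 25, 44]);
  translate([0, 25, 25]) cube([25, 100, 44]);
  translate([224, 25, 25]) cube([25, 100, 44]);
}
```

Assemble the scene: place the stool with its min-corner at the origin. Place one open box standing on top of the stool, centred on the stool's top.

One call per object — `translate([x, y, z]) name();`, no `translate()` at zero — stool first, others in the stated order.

stool();
translate([39, 102, 393]) open_box();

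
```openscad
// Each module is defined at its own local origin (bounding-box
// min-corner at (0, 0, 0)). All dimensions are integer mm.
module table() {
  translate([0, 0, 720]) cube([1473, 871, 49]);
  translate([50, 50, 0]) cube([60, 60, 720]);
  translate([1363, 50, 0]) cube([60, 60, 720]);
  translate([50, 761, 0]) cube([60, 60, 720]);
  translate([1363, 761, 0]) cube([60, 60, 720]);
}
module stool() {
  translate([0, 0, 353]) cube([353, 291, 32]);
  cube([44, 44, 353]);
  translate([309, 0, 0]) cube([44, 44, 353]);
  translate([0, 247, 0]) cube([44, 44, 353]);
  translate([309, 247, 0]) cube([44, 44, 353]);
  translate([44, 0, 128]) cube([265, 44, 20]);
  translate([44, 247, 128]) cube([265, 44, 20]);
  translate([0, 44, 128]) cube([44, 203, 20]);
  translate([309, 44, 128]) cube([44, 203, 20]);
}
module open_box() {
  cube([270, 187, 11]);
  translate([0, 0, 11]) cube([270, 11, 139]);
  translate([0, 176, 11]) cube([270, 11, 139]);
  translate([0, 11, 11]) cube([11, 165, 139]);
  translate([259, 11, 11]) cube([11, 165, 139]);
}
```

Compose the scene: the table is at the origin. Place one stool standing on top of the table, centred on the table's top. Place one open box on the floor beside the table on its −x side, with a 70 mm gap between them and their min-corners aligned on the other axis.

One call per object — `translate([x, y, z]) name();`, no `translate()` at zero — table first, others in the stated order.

table();
translate([560, 290, 769]) stool();
translate([-340, 0, 0]) open_box();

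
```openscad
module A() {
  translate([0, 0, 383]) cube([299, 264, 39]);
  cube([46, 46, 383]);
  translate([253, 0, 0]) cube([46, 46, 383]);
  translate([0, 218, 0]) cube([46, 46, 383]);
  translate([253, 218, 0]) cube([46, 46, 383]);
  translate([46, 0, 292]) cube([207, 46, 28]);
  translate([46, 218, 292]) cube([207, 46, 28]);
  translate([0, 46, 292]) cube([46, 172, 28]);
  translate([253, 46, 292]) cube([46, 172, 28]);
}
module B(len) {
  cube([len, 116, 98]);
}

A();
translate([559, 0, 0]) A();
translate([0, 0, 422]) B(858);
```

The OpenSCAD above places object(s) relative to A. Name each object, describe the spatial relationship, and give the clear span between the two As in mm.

Second stool starts at x = 559; first ends at x = 299; clear span = 559 − 299 = 260 mm.

A is a stool. B is a beam. A beam spans the tops of two stools. The clear span between the two stools is 260 mm.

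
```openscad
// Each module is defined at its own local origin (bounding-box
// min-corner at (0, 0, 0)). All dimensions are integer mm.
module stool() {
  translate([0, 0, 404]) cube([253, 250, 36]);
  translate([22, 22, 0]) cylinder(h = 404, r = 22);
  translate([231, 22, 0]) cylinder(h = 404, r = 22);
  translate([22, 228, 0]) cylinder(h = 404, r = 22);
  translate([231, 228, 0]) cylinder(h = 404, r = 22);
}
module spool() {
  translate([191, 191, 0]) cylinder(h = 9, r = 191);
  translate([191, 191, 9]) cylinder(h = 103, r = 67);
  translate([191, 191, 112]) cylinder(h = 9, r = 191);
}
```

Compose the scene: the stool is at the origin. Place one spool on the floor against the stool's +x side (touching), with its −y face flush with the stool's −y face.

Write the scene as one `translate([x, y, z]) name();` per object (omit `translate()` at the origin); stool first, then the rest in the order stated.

stool();
translate([253, 0, 0]) spool();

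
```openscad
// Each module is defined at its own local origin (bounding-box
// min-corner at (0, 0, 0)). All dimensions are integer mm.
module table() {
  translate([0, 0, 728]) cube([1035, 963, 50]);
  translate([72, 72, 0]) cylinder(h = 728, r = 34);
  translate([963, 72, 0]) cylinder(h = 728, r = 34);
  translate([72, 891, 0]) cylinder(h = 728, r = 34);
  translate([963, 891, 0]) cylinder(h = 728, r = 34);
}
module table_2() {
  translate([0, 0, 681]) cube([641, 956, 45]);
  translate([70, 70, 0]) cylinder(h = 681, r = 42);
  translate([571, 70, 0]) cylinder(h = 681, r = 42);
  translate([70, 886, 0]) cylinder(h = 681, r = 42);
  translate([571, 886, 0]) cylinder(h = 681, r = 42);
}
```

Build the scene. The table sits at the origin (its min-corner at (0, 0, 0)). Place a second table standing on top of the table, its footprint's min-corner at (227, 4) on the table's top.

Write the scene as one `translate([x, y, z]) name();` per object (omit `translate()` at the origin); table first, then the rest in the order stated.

table();
translate([227, 4, 778]) table_2();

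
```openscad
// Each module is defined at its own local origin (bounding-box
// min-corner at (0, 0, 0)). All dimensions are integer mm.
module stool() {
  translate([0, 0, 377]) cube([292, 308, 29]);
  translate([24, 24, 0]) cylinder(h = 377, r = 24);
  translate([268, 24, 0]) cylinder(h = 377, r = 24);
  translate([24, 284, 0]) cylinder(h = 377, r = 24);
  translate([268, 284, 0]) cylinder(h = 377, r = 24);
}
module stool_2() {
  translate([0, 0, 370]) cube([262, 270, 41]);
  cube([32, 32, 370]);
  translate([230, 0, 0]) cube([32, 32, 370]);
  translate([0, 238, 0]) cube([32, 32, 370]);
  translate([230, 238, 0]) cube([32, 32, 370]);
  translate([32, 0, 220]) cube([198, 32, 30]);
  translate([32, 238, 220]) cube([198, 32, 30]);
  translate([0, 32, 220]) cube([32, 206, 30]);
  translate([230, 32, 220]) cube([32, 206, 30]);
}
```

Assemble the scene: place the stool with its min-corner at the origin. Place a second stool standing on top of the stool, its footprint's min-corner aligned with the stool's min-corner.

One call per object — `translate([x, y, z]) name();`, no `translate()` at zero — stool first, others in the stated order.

stool();
translate([0, 0, 406]) stool_2();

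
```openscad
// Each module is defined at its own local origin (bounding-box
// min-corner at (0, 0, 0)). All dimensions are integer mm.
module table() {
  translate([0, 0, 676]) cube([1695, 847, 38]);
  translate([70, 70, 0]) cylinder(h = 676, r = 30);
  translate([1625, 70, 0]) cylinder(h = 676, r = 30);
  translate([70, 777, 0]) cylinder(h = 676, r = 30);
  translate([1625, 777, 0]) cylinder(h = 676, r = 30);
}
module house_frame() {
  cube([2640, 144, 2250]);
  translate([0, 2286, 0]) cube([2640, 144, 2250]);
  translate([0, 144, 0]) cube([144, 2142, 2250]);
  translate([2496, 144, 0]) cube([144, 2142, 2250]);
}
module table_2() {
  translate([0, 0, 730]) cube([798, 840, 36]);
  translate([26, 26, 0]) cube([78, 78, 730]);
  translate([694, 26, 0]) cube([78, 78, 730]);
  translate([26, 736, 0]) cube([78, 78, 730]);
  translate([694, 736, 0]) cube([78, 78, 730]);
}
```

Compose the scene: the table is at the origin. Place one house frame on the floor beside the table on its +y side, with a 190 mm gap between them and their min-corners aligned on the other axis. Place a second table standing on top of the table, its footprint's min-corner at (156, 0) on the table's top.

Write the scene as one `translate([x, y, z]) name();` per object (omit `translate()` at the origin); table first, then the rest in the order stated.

table();
translate([0, 1037, 0]) house_frame();
translate([156, 0, 714]) table_2();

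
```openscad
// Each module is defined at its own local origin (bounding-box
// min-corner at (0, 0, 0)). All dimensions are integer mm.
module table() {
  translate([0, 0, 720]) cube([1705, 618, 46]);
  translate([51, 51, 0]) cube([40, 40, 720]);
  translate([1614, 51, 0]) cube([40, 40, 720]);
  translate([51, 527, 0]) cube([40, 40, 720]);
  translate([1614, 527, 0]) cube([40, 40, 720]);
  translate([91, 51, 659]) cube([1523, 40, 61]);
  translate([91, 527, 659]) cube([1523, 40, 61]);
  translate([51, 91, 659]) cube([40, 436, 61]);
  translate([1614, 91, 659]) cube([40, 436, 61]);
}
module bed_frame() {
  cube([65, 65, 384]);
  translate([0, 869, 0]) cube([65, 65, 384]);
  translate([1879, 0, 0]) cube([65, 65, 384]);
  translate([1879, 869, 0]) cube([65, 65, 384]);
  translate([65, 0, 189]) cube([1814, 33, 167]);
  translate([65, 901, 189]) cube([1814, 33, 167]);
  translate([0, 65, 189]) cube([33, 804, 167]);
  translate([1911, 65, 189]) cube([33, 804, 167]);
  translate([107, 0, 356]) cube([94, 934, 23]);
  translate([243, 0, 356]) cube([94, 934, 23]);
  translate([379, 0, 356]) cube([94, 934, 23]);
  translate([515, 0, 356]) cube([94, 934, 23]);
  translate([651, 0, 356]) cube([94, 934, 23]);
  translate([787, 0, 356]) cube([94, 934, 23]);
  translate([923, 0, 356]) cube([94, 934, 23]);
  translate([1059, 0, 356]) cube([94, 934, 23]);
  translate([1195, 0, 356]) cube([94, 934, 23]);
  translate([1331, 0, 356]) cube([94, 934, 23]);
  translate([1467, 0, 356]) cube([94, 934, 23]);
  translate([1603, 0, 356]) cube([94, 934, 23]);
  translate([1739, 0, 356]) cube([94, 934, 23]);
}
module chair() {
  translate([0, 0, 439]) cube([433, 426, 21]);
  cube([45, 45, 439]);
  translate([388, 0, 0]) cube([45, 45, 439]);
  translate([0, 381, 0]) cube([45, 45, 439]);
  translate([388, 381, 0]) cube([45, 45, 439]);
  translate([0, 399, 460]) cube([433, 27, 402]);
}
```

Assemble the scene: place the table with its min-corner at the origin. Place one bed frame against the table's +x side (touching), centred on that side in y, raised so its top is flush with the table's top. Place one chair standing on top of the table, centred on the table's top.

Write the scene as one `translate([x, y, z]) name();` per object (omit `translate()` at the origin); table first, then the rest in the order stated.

table();
translate([1705, -158, 382]) bed_frame();
translate([636, 96, 766]) chair();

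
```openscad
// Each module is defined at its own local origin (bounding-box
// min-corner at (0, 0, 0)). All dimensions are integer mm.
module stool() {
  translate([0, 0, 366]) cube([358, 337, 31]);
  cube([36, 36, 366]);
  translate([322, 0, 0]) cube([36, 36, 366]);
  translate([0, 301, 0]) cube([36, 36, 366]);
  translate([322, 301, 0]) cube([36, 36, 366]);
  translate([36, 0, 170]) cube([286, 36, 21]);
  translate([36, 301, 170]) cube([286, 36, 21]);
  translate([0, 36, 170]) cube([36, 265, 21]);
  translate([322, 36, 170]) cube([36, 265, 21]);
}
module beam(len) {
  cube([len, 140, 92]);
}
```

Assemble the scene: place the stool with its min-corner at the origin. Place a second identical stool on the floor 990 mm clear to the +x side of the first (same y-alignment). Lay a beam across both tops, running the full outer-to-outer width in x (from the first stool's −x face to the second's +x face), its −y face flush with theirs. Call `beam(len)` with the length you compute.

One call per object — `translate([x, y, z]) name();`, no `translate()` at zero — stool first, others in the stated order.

stool();
translate([1348, 0, 0]) stool();
translate([0, 0, 397]) beam(1706);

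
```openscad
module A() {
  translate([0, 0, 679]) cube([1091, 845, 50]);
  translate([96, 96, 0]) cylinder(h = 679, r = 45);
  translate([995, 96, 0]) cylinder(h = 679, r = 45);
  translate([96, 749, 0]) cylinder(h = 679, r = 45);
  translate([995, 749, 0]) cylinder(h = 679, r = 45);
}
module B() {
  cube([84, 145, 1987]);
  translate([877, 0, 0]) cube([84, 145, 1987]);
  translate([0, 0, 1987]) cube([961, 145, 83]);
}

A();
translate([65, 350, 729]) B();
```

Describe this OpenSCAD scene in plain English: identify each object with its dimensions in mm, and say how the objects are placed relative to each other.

A is a table with a 1091×845 mm rectangular top, 50 mm thick, top surface at z = 729 mm, supported by four round legs of 90 mm diameter, each leg's bounding box inset 51 mm from the nearest pair of top edges, running from the floor.

B is a door frame. The clear opening is 793 mm wide and 1987 mm high. Two 84 mm wide jambs, 145 mm deep, stand either side of the opening from the floor to the top of the opening. A 83 mm thick head sits across the top of both jambs, spanning the full outside width of the frame.

The door frame is on top of the table, centred.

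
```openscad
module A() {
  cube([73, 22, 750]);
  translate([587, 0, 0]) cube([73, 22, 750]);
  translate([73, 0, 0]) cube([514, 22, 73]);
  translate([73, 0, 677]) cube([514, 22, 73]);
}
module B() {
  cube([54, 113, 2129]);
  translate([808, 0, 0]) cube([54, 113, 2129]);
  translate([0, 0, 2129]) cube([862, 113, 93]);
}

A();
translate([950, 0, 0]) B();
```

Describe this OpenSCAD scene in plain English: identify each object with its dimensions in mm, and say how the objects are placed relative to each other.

A is a rectangular picture frame lying in the x–z plane (depth along y). The opening is 514 mm wide (x) by 604 mm tall (z), surrounded by a border 73 mm wide on all four sides. The frame is 22 mm deep and is made of two full-height vertical stiles with two horizontal rails fitted between them.

B is a door frame. The clear opening is 754 mm wide and 2129 mm high. Two 54 mm wide jambs, 113 mm deep, stand either side of the opening from the floor to the top of the opening. A 93 mm thick head sits across the top of both jambs, spanning the full outside width of the frame.

The door frame is on the floor beside the picture frame on its +x side.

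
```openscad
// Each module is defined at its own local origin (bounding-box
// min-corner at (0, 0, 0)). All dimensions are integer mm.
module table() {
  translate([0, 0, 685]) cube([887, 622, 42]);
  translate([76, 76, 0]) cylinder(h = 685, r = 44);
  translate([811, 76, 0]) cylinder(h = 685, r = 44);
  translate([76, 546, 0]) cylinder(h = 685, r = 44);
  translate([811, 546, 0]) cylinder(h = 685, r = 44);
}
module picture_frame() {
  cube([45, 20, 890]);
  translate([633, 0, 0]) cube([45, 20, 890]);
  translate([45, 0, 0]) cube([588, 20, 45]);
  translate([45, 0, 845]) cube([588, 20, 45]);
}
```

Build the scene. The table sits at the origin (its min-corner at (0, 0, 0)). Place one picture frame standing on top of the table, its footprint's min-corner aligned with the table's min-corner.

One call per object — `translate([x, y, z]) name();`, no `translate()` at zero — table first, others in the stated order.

table();
translate([0, 0, 727]) picture_frame();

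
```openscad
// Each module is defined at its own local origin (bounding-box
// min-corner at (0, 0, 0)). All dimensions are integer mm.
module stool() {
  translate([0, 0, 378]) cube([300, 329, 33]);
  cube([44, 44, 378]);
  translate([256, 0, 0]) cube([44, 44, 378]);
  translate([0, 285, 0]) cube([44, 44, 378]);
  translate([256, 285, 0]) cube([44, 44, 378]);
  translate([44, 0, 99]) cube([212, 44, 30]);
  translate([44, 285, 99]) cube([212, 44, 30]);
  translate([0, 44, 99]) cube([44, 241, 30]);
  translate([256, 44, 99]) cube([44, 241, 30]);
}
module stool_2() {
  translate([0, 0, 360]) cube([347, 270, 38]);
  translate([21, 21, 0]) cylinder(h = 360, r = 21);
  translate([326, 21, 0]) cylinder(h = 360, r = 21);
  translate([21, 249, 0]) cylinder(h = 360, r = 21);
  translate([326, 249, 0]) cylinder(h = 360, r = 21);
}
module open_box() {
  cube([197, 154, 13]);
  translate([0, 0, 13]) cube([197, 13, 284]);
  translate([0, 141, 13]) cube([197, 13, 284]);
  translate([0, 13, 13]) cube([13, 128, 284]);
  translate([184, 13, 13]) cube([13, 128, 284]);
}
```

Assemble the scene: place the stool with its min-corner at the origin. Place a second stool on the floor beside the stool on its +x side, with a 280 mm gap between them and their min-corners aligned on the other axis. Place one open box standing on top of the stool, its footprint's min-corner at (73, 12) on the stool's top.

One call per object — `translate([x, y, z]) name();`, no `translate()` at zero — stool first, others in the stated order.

stool();
translate([580, 0, 0]) stool_2();
translate([73, 12, 411]) open_box();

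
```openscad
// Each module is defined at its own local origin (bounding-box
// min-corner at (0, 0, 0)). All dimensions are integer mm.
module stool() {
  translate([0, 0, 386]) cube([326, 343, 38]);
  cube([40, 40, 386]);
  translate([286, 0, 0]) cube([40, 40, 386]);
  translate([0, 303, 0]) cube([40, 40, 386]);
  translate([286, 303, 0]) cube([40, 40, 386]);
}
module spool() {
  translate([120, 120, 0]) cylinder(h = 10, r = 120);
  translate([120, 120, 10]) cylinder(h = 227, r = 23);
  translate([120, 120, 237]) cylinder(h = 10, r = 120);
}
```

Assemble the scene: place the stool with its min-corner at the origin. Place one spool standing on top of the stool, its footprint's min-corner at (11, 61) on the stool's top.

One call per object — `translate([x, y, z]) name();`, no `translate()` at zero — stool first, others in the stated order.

stool();
translate([11, 61, 424]) spool();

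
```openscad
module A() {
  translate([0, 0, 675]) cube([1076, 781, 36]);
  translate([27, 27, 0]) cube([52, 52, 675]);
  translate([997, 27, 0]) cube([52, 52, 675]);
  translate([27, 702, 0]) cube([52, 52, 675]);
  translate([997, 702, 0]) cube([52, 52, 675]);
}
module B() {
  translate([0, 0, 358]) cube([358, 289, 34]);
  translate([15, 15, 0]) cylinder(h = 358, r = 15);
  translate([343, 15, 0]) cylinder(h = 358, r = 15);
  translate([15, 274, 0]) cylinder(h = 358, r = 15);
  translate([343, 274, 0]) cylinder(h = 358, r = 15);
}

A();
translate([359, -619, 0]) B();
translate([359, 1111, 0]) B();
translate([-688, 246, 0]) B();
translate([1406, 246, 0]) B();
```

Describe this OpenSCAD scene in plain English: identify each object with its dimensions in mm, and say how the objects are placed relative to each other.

A is a table with a 1076×781 mm rectangular top, 36 mm thick, top surface at z = 711 mm, supported by four 52×52 mm square legs, each inset 27 mm from the nearest pair of top edges, running from the floor.

B is a simple wooden stool: a rectangular seat 358 mm (x) by 289 mm (y), 34 mm thick, top face at z = 392 mm, on four round legs, each 30 mm in diameter. The legs rest on z = 0, each leg's axis is inset half a diameter from the nearest pair of seat edges (so the leg's bounding box is flush with the corner).

Four stools sit around the table at the −y, +y, −x, +x sides.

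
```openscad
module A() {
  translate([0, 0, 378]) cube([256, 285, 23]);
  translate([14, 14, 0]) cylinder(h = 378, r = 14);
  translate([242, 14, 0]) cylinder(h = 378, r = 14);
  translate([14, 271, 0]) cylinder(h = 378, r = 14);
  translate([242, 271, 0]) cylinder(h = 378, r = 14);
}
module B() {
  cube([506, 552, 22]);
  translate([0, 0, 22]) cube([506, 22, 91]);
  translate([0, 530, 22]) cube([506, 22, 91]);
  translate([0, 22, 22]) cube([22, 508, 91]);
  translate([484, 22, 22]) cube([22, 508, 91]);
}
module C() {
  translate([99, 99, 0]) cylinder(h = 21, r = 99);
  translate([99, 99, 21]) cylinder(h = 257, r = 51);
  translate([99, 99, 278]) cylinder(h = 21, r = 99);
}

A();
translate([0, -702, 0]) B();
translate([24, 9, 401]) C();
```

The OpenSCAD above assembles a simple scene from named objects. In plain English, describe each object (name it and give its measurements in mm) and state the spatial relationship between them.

A is a four-legged stool. The seat is a 256×285×23 mm slab whose top surface is at z = 401 mm; four round legs, each 28 mm in diameter, run from the floor (z = 0) to the underside of the seat, each leg's axis is inset half a diameter from the nearest pair of seat edges (so the leg's bounding box is flush with the corner).

B is an open-topped rectangular box: outside dimensions 506×552×113 mm, with a uniform wall and base thickness of 22 mm. The base is a full 506×552 slab on the floor; four walls sit on top of the base. The front and back walls (the −y and +y sides) span the full width; the two side walls fit between them.

C is a spool: two coaxial disc flanges of radius 99 mm and thickness 21 mm, joined by a core cylinder of radius 51 mm and height 257 mm. The lower flange rests on z = 0 and the three cylinders share a vertical axis.

The open box is on the floor beside the stool on its −y side. The spool is on top of the stool.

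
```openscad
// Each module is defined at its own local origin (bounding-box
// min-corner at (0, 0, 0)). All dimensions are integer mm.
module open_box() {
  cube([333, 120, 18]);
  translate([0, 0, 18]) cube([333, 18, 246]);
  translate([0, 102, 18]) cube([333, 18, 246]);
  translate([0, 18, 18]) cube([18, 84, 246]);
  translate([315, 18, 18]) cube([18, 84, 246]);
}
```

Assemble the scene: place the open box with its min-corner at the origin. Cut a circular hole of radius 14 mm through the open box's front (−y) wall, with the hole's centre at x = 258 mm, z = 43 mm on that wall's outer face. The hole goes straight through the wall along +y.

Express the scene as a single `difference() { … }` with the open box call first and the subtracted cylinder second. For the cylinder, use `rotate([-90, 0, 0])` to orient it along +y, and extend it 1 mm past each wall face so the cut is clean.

difference() {
  open_box();
  translate([258, -1, 43]) rotate([-90, 0, 0]) cylinder(h = 20, r = 14);
}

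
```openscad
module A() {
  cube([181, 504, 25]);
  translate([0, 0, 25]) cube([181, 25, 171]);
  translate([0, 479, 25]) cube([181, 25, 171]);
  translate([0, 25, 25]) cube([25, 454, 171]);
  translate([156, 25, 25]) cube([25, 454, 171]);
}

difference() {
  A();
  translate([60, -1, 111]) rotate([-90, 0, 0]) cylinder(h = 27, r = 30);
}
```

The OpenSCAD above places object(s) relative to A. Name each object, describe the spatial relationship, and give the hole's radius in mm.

The subtracted cylinder has r = 30 mm.

A is an open box. The open box has a circular hole through its front wall. The hole's radius is 30 mm.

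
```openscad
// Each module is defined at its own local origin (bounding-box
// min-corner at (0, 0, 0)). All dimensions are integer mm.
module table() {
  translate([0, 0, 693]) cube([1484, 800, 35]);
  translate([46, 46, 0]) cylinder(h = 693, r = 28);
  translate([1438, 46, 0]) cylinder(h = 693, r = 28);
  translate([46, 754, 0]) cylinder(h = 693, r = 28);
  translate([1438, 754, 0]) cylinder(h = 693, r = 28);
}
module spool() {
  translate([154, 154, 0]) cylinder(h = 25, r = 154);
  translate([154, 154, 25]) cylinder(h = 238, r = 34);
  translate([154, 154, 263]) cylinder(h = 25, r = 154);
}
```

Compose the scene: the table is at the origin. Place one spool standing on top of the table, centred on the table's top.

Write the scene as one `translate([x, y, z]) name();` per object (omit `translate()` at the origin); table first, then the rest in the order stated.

table();
translate([588, 246, 728]) spool();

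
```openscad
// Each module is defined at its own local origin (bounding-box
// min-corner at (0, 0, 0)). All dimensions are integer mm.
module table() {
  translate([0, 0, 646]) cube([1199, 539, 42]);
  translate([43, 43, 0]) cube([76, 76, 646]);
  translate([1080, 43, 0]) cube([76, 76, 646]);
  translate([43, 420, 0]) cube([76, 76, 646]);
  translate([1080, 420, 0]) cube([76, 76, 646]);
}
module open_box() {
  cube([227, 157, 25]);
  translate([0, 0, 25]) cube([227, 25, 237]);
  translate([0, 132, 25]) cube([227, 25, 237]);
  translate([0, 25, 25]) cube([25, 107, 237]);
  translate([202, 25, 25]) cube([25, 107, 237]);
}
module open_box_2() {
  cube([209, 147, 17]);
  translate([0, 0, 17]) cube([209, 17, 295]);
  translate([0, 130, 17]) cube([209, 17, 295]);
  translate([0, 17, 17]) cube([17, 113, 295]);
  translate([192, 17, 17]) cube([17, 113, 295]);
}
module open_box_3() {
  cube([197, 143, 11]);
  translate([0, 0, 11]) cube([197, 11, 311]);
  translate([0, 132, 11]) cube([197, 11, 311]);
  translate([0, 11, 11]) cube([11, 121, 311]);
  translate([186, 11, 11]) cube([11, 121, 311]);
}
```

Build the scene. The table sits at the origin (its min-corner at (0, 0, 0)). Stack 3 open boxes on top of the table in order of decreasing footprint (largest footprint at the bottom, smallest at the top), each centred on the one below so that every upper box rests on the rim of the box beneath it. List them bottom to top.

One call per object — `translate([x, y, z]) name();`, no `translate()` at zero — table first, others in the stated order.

table();
translate([486, 191, 688]) open_box();
translate([495, 196, 950]) open_box_2();
translate([501, 198, 1262]) open_box_3();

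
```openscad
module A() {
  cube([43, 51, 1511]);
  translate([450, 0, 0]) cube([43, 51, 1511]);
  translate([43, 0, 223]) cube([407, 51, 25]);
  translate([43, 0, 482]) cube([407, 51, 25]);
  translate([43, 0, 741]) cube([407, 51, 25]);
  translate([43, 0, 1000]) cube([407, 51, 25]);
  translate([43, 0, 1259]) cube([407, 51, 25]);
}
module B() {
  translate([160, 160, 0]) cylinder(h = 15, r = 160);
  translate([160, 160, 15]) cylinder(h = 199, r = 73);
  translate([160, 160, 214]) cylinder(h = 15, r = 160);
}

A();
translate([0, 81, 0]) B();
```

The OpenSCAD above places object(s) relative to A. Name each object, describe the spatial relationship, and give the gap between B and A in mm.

A is a ladder. B is a spool. The spool is on the floor beside the ladder on its +y side. The gap between the spool and the ladder is 30 mm.

The spool's nearest face is 30 mm from the ladder's +y face.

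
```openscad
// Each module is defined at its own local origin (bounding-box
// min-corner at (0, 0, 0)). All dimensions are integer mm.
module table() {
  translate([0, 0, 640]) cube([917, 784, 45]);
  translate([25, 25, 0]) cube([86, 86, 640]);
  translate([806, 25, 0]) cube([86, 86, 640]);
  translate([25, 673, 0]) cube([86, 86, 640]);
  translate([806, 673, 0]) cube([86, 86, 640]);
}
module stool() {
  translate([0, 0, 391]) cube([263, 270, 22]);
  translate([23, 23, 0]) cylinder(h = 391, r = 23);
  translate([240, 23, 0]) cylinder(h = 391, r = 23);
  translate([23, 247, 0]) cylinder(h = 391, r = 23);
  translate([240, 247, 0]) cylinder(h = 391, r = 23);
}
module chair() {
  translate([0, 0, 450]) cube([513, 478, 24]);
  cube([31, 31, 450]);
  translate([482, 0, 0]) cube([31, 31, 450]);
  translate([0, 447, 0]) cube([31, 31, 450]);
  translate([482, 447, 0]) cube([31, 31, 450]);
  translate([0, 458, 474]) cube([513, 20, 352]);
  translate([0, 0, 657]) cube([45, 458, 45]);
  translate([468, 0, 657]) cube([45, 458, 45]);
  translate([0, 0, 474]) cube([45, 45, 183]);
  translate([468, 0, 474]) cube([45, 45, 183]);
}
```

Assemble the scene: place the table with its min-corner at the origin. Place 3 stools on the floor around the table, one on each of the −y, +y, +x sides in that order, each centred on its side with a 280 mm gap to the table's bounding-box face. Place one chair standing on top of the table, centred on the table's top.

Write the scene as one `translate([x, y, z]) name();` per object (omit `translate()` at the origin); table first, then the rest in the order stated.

table();
translate([327, -550, 0]) stool();
translate([327, 1064, 0]) stool();
translate([1197, 257, 0]) stool();
translate([202, 153, 685]) chair();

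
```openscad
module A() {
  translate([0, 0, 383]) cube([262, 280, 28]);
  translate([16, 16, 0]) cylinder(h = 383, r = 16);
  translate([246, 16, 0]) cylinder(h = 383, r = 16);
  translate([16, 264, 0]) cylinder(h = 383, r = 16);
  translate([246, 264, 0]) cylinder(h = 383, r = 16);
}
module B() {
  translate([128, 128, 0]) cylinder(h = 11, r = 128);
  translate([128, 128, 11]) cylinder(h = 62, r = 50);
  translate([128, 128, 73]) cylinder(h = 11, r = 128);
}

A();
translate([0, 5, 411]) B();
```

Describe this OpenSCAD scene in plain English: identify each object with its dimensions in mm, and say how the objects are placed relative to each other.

A is a simple wooden stool: a rectangular seat 262 mm (x) by 280 mm (y), 28 mm thick, top face at z = 411 mm, on four round legs, each 32 mm in diameter. The legs rest on z = 0, each leg's axis is inset half a diameter from the nearest pair of seat edges (so the leg's bounding box is flush with the corner).

B is a spool: two coaxial disc flanges of radius 128 mm and thickness 11 mm, joined by a core cylinder of radius 50 mm and height 62 mm. The lower flange rests on z = 0 and the three cylinders share a vertical axis.

The spool is on top of the stool.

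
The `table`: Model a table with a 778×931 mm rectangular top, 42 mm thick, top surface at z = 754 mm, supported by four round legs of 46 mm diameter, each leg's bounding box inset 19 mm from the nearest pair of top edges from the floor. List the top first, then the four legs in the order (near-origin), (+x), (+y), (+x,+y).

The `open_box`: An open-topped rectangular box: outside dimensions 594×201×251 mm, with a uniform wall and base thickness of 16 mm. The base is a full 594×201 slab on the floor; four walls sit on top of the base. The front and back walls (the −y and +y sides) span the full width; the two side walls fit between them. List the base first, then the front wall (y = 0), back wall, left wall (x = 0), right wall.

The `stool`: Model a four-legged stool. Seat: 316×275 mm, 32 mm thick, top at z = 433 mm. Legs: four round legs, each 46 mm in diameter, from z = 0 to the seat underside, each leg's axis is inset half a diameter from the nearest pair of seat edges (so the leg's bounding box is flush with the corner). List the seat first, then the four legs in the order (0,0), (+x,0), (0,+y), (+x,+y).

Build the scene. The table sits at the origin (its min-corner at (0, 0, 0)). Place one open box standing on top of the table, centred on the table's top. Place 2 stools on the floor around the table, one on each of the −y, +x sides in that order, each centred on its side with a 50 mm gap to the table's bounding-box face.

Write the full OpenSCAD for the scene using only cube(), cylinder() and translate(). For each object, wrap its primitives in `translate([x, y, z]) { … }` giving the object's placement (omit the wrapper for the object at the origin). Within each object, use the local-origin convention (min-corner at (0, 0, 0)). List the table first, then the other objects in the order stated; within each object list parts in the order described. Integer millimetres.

translate([0, 0, 712]) cube([778, 931, 42]);
translate([42, 42, 0]) cylinder(h = 712, r = 23);
translate([736, 42, 0]) cylinder(h = 712, r = 23);
translate([42, 889, 0]) cylinder(h = 712, r = 23);
translate([736, 889, 0]) cylinder(h = 712, r = 23);
translate([92, 365, 754]) {
  cube([594, 201, 16]);
  translate([0, 0, 16]) cube([594, 16, 235]);
  translate([0, 185, 16]) cube([594, 16, 235]);
  translate([0, 16, 16]) cube([16, 169, 235]);
  translate([578, 16, 16]) cube([16, 169, 235]);
}
translate([231, -325, 0]) {
  translate([0, 0, 401]) cube([316, 275, 32]);
  translate([23, 23, 0]) cylinder(h = 401, r = 23);
  translate([293, 23, 0]) cylinder(h = 401, r = 23);
  translate([23, 252, 0]) cylinder(h = 401, r = 23);
  translate([293, 252, 0]) cylinder(h = 401, r = 23);
}
translate([828, 328, 0]) {
  translate([0, 0, 401]) cube([316, 275, 32]);
  translate([23, 23, 0]) cylinder(h = 401, r = 23);
  translate([293, 23, 0]) cylinder(h = 401, r = 23);
  translate([23, 252, 0]) cylinder(h = 401, r = 23);
  translate([293, 252, 0]) cylinder(h = 401, r = 23);
}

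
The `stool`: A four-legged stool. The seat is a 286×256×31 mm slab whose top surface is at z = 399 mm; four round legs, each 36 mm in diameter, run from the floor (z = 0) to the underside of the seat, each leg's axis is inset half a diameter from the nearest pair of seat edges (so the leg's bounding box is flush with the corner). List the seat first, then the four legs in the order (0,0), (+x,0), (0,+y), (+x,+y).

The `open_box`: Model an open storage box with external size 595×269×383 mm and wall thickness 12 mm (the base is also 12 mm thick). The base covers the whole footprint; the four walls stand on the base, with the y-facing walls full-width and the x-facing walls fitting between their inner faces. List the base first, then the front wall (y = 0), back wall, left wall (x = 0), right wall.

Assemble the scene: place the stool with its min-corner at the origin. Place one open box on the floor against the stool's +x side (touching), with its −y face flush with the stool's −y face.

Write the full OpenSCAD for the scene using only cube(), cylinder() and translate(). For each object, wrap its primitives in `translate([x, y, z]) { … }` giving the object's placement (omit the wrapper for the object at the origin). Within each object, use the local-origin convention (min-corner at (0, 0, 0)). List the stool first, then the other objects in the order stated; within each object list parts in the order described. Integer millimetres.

translate([0, 0, 368]) cube([286, 256, 31]);
translate([18, 18, 0]) cylinder(h = 368, r = 18);
translate([268, 18, 0]) cylinder(h = 368, r = 18);
translate([18, 238, 0]) cylinder(h = 368, r = 18);
translate([268, 238, 0]) cylinder(h = 368, r = 18);
translate([286, 0, 0]) {
  cube([595, 269, 12]);
  translate([0, 0, 12]) cube([595, 12, 371]);
  translate([0, 257, 12]) cube([595, 12, 371]);
  translate([0, 12, 12]) cube([12, 245, 371]);
  translate([583, 12, 12]) cube([12, 245, 371]);
}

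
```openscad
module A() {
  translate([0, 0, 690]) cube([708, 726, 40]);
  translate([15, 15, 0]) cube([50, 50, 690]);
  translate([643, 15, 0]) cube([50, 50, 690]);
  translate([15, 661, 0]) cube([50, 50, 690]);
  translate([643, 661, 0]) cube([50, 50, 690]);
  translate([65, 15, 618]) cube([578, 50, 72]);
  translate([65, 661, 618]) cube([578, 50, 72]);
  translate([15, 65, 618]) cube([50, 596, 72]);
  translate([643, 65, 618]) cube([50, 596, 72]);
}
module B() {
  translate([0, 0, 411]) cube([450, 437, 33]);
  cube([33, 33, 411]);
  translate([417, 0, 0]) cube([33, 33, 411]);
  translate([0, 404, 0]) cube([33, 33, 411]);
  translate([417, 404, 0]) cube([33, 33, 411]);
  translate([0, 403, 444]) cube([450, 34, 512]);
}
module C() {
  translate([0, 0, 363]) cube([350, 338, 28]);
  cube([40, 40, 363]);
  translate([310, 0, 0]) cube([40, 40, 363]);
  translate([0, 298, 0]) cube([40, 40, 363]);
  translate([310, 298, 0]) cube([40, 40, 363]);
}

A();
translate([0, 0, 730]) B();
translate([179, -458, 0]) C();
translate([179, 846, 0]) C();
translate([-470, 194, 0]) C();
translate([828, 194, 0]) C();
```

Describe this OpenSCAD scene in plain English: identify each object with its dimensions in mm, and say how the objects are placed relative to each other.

A is a rectangular dining table. The top is 708×726×40 mm with its upper surface at z = 730 mm. It stands on four 50×50 mm square legs, each inset 15 mm from the nearest pair of top edges, running from the floor to the underside of the top. Four apron rails, 50 mm thick and 72 mm tall, run between adjacent legs with their top edges flush with the underside of the top and their outer faces flush with the legs' outer faces.

B is a chair: 450×437 mm seat, 33 mm thick, top at z = 444 mm, on four 33 mm square corner legs flush with the seat edges. A 34 mm thick backrest slab spans the full seat width, extending 512 mm above the seat top, its back face flush with the seat's +y edge.

C is a four-legged stool. The seat is 350×338 mm, 28 mm thick, top at z = 391 mm. It stands on four square legs, each 40×40 mm in cross-section, from z = 0 to the seat underside, each flush with a corner of the seat.

The chair is on top of the table. Four stools sit around the table at the −y, +y, −x, +x sides.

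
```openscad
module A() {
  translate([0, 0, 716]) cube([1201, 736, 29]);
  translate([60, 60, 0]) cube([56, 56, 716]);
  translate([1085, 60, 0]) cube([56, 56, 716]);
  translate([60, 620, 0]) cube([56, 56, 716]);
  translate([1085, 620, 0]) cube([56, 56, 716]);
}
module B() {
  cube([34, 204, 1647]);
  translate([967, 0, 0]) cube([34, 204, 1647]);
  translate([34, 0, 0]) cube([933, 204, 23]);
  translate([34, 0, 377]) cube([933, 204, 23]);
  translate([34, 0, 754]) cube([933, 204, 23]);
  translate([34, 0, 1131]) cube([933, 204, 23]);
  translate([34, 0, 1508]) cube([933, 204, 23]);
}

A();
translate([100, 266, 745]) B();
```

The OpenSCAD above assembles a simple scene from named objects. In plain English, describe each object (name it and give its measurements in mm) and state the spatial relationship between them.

A is a table with a 1201×736 mm rectangular top, 29 mm thick, top surface at z = 745 mm, supported by four 56×56 mm square legs, each inset 60 mm from the nearest pair of top edges, running from the floor.

B is an open bookshelf. Two side panels, each 34 mm thick, 204 mm deep and 1647 mm tall, stand 1001 mm apart (outside-to-outside). Between them sit 5 shelves, each 23 mm thick and 204 mm deep, spanning the full gap between the sides. The bottom shelf rests on the floor (its underside at z = 0) and the clear gap between one shelf's top and the next shelf's underside is 354 mm.

The bookshelf is on top of the table, centred.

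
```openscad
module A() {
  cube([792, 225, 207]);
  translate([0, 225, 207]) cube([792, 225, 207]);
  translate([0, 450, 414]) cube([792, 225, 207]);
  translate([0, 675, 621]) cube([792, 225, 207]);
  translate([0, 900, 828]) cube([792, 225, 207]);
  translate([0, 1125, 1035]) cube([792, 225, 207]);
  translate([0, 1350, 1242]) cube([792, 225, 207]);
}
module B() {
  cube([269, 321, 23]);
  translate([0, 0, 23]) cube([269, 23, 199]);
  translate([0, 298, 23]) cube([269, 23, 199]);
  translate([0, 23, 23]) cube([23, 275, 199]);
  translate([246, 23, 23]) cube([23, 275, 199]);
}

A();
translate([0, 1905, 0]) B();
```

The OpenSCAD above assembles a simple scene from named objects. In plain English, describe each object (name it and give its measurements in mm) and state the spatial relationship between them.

A is a run of 7 identical solid stair steps. Each tread is 792×225 mm and each step block is 207 mm high. Step 1 rests on the floor; step k is offset from step 1 by (k−1)×225 mm in y and (k−1)×207 mm in z.

B is an open storage box with external size 269×321×222 mm and wall thickness 23 mm (the base is also 23 mm thick). The base covers the whole footprint; the four walls stand on the base, with the y-facing walls full-width and the x-facing walls fitting between their inner faces.

The open box is on the floor beside the staircase on its +y side.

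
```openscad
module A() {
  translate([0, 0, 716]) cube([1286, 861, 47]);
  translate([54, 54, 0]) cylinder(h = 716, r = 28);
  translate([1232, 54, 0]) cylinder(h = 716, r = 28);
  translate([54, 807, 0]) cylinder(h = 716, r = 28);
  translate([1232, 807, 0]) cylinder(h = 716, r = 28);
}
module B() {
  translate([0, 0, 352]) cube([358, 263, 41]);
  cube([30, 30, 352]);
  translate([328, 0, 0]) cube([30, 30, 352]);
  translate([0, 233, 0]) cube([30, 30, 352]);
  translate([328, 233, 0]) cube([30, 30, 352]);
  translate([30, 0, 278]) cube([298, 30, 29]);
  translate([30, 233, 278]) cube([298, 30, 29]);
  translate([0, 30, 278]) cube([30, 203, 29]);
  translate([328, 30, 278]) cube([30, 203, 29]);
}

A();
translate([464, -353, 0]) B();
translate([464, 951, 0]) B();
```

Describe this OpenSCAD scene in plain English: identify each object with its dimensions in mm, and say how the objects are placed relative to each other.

A is a rectangular dining table. The top is 1286×861×47 mm with its upper surface at z = 763 mm. It stands on four round legs of 56 mm diameter, each leg's bounding box inset 26 mm from the nearest pair of top edges, running from the floor to the underside of the top.

B is a four-legged stool. The seat is 358×263 mm, 41 mm thick, top at z = 393 mm. It stands on four square legs, each 30×30 mm in cross-section, from z = 0 to the seat underside, each flush with a corner of the seat. Four stretchers, 30 mm wide and 29 mm tall, connect adjacent legs with their undersides at z = 278 mm, each running between the inner faces of the legs it joins and aligned with the legs' outer faces on the other axis.

Two stools sit around the table at the −y, +y sides.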